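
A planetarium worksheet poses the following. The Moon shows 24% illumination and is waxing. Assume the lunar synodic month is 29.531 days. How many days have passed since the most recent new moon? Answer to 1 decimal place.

4.8 days

From f = (1 − cos θ)/2: cos θ = 1 − 2×0.24 = 0.520; arccos → 58.7°.
The Moon is waxing (0°–180°), so θ = 58.7° directly.
That fraction of the synodic month is 58.7/360 × 29.531 d ≈ 4.81 d.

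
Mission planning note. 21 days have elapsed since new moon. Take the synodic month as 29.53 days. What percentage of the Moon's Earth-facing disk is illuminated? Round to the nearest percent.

62%

Elongation θ = 360° × 21/29.53 ≈ 256.0°.
Illuminated fraction = (1 − cos 256.0°)/2 = (1 − (-0.242))/2 ≈ 0.621, so 62%.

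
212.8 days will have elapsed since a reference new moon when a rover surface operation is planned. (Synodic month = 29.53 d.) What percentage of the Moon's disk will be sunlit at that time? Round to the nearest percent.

36%

212.8 d spans 7 complete synodic months (7 × 29.53 = 206.71 d) plus 6.09 d.
Elongation θ = 360° × 6.09/29.53 ≈ 74.2°.
cos 74.2° = 0.272, so f = (1 − 0.272)/2 = 0.364, so 36%.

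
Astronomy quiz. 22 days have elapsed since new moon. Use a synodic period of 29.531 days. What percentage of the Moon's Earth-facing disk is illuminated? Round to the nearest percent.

The Moon has covered 22/29.531 of its cycle, so θ ≈ 360° × 22/29.531 = 268.2°.
cos 268.2° = (-0.032), so f = (1 − (-0.032))/2 = 0.516, so 52%.

52%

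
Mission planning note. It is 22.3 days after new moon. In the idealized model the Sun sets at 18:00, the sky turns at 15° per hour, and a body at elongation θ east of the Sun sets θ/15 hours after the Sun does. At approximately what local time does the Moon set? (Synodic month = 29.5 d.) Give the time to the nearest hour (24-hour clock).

12:00

Phase angle: θ = 360°·(22.3 d)/(29.5 d) = 272.1°.
At 15° of sky rotation per hour, 272.1° corresponds to a 18.14 h lag.
18:00 + 18.14 h ≈ 12:09 → 12:00 to the nearest hour.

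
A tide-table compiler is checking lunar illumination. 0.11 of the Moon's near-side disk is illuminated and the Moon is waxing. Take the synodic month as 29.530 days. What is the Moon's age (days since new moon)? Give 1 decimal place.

Invert f = (1 − cos θ)/2 to get cos θ = 1 − 2(0.11) = 0.780, hence θ₀ = arccos 0.780 = 38.7°.
Waxing ⇒ before full, so θ = 38.7°.
At 360°/29.530 d per day, 38.7° corresponds to 3.18 days.

3.2 days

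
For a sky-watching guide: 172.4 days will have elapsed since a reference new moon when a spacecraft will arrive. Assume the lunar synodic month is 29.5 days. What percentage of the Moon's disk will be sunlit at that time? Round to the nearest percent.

Reduce mod P: 172.4 − 5×29.5 = 24.90 d into the current lunation.
The Moon has covered 24.90/29.5 of its cycle, so θ ≈ 360° × 24.90/29.5 = 303.9°.
Illuminated fraction = (1 − cos 303.9°)/2 = (1 − 0.557)/2 ≈ 0.221, so 22%.

22%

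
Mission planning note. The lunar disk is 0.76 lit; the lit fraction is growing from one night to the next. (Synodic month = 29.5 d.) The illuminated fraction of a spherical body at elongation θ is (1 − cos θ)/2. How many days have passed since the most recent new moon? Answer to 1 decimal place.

9.9 days

cos θ = 1 − 2f = -0.520, giving a principal value of 121.3°.
The Moon is waxing (0°–180°), so θ = 121.3° directly.
Age = 29.5 × 121.3°/360° ≈ 9.94 days.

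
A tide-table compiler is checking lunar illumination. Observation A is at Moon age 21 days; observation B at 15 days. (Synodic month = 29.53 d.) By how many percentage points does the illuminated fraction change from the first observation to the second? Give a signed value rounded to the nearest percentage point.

First observation: θ = 360°·21/29.53 = 256.0°, so f = 0.621.
Second observation: θ = 182.9°, f = 0.999.
Δf = 0.999 − 0.621 = +0.379, i.e. +38 pp.

+38 pp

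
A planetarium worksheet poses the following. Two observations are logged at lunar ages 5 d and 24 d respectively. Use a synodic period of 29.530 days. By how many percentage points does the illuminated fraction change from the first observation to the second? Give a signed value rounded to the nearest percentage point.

+5 percentage points

θ₁ = 360° × 5/29.530 = 61.0°, f₁ = (1 − cos θ₁)/2 = 0.257.
θ₂ = 360° × 24/29.530 = 292.6°, f₂ = (1 − cos θ₂)/2 = 0.308.
Change = f₂ − f₁ = +0.051 → +5 percentage points.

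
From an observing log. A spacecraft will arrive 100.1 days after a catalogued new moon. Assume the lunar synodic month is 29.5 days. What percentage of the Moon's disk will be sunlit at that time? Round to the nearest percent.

89%

100.1 d spans 3 complete synodic months (3 × 29.5 = 88.50 d) plus 11.60 d.
The Moon has covered 11.60/29.5 of its cycle, so θ ≈ 360° × 11.60/29.5 = 141.6°.
cos 141.6° = (-0.783), so f = (1 − (-0.783))/2 = 0.892, so 89%.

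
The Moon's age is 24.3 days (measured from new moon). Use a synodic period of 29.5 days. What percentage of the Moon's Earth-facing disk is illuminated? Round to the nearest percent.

Elongation θ = 360° × 24.3/29.5 ≈ 296.5°.
cos 296.5° = 0.447, so f = (1 − 0.447)/2 = 0.277, so 28%.

28%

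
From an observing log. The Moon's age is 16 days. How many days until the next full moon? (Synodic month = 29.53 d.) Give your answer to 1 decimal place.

28.3 days

Full moon is 0.5 of the way through the cycle: age 0.5 × 29.53 = 14.765 d.
This lunation's full moon (14.765 d) has passed, so add one period: 44.295 − 16 = 28.295 days.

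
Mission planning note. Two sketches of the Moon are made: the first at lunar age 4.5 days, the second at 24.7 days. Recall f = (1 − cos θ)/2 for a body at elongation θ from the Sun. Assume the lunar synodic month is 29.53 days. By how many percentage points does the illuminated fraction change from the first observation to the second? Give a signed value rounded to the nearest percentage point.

First observation: θ = 360°·4.5/29.53 = 54.9°, so f = 0.212.
Second observation: θ = 301.1°, f = 0.242.
Δf = 0.242 − 0.212 = +0.029, i.e. +3 pp.

+3 percentage points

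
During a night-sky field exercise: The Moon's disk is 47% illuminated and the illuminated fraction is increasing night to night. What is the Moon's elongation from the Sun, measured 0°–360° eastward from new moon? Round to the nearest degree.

87°

From f = (1 − cos θ)/2: cos θ = 1 − 2×0.47 = 0.060; arccos → 86.6°.
Waxing ⇒ before full, so θ = 86.6°.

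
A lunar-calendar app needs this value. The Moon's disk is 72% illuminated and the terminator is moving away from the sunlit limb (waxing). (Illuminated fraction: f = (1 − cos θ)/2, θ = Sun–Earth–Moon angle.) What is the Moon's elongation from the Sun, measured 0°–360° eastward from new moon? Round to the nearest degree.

116°

Invert f = (1 − cos θ)/2 to get cos θ = 1 − 2(0.72) = -0.440, hence θ₀ = arccos -0.440 = 116.1°.
The Moon is waxing (0°–180°), so θ = 116.1° directly.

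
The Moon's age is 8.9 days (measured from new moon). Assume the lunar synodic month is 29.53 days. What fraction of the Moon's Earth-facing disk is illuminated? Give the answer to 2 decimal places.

The Moon has covered 8.9/29.53 of its cycle, so θ ≈ 360° × 8.9/29.53 = 108.5°.
cos 108.5° = (-0.317), so f = (1 − (-0.317))/2 = 0.659.

0.66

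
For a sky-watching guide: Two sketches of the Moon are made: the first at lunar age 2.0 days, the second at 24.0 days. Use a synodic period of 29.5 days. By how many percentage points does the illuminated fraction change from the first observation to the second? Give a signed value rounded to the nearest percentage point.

+26 percentage points

θ₁ = 360° × 2.0/29.5 = 24.4°, f₁ = (1 − cos θ₁)/2 = 0.045.
θ₂ = 360° × 24.0/29.5 = 292.9°, f₂ = (1 − cos θ₂)/2 = 0.306.
Change = f₂ − f₁ = +0.261 → +26 percentage points.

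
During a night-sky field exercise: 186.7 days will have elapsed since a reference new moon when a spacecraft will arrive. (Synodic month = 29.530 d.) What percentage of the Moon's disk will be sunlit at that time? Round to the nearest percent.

Reduce mod P: 186.7 − 6×29.530 = 9.52 d into the current lunation.
The Moon has covered 9.52/29.530 of its cycle, so θ ≈ 360° × 9.52/29.530 = 116.1°.
With cos θ = (-0.439), the lit fraction is (1 − (-0.439))/2 ≈ 0.720, so 72%.

72%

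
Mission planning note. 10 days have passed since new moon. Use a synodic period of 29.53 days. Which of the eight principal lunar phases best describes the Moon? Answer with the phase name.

θ ≈ 360° × 10/29.53 = 122°, which falls in the waxing gibbous sector.

waxing gibbous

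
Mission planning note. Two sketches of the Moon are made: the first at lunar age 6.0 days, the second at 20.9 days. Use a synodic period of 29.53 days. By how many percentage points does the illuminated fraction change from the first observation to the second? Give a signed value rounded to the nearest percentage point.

θ₁ = 360° × 6.0/29.53 = 73.1°, f₁ = (1 − cos θ₁)/2 = 0.355.
θ₂ = 360° × 20.9/29.53 = 254.8°, f₂ = (1 − cos θ₂)/2 = 0.631.
Change = f₂ − f₁ = +0.276 → +28 percentage points.

+28 pp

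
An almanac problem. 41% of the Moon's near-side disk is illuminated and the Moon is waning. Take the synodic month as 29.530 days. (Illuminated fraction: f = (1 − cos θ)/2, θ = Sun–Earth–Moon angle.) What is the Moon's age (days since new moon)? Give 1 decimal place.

cos θ = 1 − 2f = 0.180, giving a principal value of 79.6°.
A waning Moon lies in 180°–360°, so θ = 360° − 79.6° = 280.4°.
Age = 29.530 × 280.4°/360° ≈ 23.00 days.

23.0 days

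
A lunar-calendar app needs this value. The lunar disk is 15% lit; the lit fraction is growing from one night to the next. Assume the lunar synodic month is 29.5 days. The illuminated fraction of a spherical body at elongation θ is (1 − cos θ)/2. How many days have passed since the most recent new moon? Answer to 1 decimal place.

3.7 days

cos θ = 1 − 2f = 0.700, giving a principal value of 45.6°.
Waxing ⇒ before full, so θ = 45.6°.
Age = 29.5 × 45.6°/360° ≈ 3.73 days.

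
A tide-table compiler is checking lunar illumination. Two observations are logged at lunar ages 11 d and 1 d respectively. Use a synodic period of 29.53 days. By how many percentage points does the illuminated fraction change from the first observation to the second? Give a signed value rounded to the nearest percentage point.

-84 pp

θ₁ = 360° × 11/29.53 = 134.1°, f₁ = (1 − cos θ₁)/2 = 0.848.
θ₂ = 360° × 1/29.53 = 12.2°, f₂ = (1 − cos θ₂)/2 = 0.011.
Change = f₂ − f₁ = -0.837 → -84 percentage points.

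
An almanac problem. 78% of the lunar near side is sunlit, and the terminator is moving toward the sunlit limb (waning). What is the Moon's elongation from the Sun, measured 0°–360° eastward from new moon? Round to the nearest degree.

236°

cos θ = 1 − 2f = -0.560, giving a principal value of 124.1°.
A waning Moon lies in 180°–360°, so θ = 360° − 124.1° = 235.9°.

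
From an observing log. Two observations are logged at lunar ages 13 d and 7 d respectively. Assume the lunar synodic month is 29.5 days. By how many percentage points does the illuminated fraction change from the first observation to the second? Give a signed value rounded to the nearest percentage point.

First observation: θ = 360°·13/29.5 = 158.6°, so f = 0.966.
Second observation: θ = 85.4°, f = 0.460.
Δf = 0.460 − 0.966 = -0.506, i.e. -51 pp.

-51 percentage points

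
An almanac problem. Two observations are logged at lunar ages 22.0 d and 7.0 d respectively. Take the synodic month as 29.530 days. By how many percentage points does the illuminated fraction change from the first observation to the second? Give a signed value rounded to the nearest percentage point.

-6 pp

θ₁ = 360° × 22.0/29.530 = 268.2°, f₁ = (1 − cos θ₁)/2 = 0.516.
θ₂ = 360° × 7.0/29.530 = 85.3°, f₂ = (1 − cos θ₂)/2 = 0.459.
Change = f₂ − f₁ = -0.056 → -6 percentage points.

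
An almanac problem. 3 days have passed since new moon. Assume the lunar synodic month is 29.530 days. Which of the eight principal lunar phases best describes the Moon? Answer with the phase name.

At 3/29.530 of the cycle, θ ≈ 37° — the waxing crescent range.

waxing crescent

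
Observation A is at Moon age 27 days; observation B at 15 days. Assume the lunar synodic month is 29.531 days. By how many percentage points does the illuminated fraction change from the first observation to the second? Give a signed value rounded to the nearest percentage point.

+93 pp

θ₁ = 360° × 27/29.531 = 329.1°, f₁ = (1 − cos θ₁)/2 = 0.071.
θ₂ = 360° × 15/29.531 = 182.9°, f₂ = (1 − cos θ₂)/2 = 0.999.
Change = f₂ − f₁ = +0.929 → +93 percentage points.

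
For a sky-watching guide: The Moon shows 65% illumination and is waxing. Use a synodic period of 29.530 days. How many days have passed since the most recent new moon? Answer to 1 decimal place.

cos θ = 1 − 2f = -0.300, giving a principal value of 107.5°.
The Moon is waxing (0°–180°), so θ = 107.5° directly.
Age = 29.530 × 107.5°/360° ≈ 8.81 days.

8.8 days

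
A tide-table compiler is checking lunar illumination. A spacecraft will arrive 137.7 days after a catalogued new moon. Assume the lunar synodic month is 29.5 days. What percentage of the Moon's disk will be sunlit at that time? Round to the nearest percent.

75%

Reduce mod P: 137.7 − 4×29.5 = 19.70 d into the current lunation.
Elongation θ = 360° × 19.70/29.5 ≈ 240.4°.
With cos θ = (-0.494), the lit fraction is (1 − (-0.494))/2 ≈ 0.747, so 75%.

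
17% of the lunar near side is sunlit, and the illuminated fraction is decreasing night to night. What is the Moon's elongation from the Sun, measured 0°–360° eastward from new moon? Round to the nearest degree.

cos θ = 1 − 2f = 0.660, giving a principal value of 48.7°.
A waning Moon lies in 180°–360°, so θ = 360° − 48.7° = 311.3°.

311°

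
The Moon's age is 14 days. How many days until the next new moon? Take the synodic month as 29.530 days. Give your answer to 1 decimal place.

15.5 days

One full lunation from the last new moon is 29.530 d; remaining = 29.530 − 14 = 15.530 d.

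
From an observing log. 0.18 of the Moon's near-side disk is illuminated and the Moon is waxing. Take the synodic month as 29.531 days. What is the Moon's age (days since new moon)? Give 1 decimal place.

From f = (1 − cos θ)/2: cos θ = 1 − 2×0.18 = 0.640; arccos → 50.2°.
The Moon is waxing (0°–180°), so θ = 50.2° directly.
At 360°/29.531 d per day, 50.2° corresponds to 4.12 days.

4.1 days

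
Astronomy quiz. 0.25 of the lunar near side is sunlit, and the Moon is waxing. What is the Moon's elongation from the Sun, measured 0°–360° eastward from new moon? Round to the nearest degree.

Invert f = (1 − cos θ)/2 to get cos θ = 1 − 2(0.25) = 0.500, hence θ₀ = arccos 0.500 = 60.0°.
The Moon is waxing (0°–180°), so θ = 60.0° directly.

60°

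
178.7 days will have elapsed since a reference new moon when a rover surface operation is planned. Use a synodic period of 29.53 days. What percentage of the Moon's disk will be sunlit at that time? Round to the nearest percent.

178.7 d spans 6 complete synodic months (6 × 29.53 = 177.18 d) plus 1.52 d.
The Moon has covered 1.52/29.53 of its cycle, so θ ≈ 360° × 1.52/29.53 = 18.5°.
Illuminated fraction = (1 − cos 18.5°)/2 = (1 − 0.948)/2 ≈ 0.026, so 3%.

3%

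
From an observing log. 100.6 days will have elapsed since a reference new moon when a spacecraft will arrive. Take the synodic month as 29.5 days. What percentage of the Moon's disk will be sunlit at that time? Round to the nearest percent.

100.6/29.5 = 3.410 lunations, so 3 complete cycles and 12.10 d into the next.
Elongation θ = 360° × 12.10/29.5 ≈ 147.7°.
cos 147.7° = (-0.845), so f = (1 − (-0.845))/2 = 0.922, so 92%.

92%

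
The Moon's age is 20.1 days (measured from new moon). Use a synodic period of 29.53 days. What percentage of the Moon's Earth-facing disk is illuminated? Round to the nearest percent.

71%

The Moon has covered 20.1/29.53 of its cycle, so θ ≈ 360° × 20.1/29.53 = 245.0°.
Illuminated fraction = (1 − cos 245.0°)/2 = (1 − (-0.422))/2 ≈ 0.711, so 71%.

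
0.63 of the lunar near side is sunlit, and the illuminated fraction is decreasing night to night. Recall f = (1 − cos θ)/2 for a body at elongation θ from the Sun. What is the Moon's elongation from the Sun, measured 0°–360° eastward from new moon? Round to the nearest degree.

255°

From f = (1 − cos θ)/2: cos θ = 1 − 2×0.63 = -0.260; arccos → 105.1°.
Waning ⇒ past full, so θ = 360° − 105.1° = 254.9°.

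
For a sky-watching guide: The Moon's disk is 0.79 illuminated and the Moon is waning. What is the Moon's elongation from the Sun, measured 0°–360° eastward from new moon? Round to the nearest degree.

235°

From f = (1 − cos θ)/2: cos θ = 1 − 2×0.79 = -0.580; arccos → 125.5°.
Since the Moon is past full (waning), take the reflex angle: θ = 360° − 125.5° = 234.5°.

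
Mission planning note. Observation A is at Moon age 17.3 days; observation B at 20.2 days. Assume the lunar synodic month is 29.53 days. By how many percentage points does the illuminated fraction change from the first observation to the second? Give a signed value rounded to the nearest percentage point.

-23 pp

First observation: θ = 360°·17.3/29.53 = 210.9°, so f = 0.929.
Second observation: θ = 246.3°, f = 0.701.
Δf = 0.701 − 0.929 = -0.228, i.e. -23 pp.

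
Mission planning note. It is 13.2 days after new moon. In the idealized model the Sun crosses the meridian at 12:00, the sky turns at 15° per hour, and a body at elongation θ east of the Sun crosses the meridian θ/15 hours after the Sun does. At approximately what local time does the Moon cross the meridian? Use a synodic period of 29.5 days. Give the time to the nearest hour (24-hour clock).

23:00

Elongation θ = 360° × 13.2/29.5 ≈ 161.1°.
At 15° of sky rotation per hour, 161.1° corresponds to a 10.74 h lag.
12:00 + 10.74 h ≈ 22:44 → 23:00 to the nearest hour.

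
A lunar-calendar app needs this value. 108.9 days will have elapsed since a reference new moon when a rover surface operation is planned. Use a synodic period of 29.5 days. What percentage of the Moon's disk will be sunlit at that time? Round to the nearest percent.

108.9 d spans 3 complete synodic months (3 × 29.5 = 88.50 d) plus 20.40 d.
The Moon has covered 20.40/29.5 of its cycle, so θ ≈ 360° × 20.40/29.5 = 248.9°.
With cos θ = (-0.359), the lit fraction is (1 − (-0.359))/2 ≈ 0.680, so 68%.

68%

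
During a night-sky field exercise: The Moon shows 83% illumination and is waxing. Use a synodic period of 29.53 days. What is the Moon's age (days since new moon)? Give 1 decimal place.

10.8 days

From f = (1 − cos θ)/2: cos θ = 1 − 2×0.83 = -0.660; arccos → 131.3°.
The Moon is waxing (0°–180°), so θ = 131.3° directly.
That fraction of the synodic month is 131.3/360 × 29.53 d ≈ 10.77 d.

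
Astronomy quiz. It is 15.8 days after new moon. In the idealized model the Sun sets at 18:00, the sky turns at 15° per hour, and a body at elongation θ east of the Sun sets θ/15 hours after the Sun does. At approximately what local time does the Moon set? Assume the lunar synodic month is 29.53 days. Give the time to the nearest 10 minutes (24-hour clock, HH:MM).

06:50

Phase angle: θ = 360°·(15.8 d)/(29.53 d) = 192.6°.
Delay after the Sun = 192.6° / (15°/h) ≈ 12.84 h.
18:00 + 12.841 h ≈ 06:50 → 06:50 to the nearest ten minutes.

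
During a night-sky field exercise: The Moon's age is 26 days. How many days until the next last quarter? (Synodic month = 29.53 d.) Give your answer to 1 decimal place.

Last quarter is 0.75 of the way through the cycle: age 0.75 × 29.53 = 22.148 d.
Already past this cycle's last quarter; the next is at 22.148 + 29.53 = 51.678 d, so 51.678 − 26 = 25.678 days.

25.7 days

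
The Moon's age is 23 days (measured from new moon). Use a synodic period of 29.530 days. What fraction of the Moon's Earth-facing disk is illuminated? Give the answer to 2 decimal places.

Elongation θ = 360° × 23/29.530 ≈ 280.4°.
With cos θ = 0.180, the lit fraction is (1 − 0.180)/2 ≈ 0.410.

0.41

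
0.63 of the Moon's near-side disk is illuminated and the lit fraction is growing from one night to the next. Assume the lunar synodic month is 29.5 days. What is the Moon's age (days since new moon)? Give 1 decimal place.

From f = (1 − cos θ)/2: cos θ = 1 − 2×0.63 = -0.260; arccos → 105.1°.
The Moon is waxing (0°–180°), so θ = 105.1° directly.
That fraction of the synodic month is 105.1/360 × 29.5 d ≈ 8.61 d.

8.6 days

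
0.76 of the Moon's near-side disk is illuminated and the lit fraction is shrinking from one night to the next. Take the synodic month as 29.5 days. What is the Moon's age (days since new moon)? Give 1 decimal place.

Invert f = (1 − cos θ)/2 to get cos θ = 1 − 2(0.76) = -0.520, hence θ₀ = arccos -0.520 = 121.3°.
Waning ⇒ past full, so θ = 360° − 121.3° = 238.7°.
Age = 29.5 × 238.7°/360° ≈ 19.56 days.

19.6 days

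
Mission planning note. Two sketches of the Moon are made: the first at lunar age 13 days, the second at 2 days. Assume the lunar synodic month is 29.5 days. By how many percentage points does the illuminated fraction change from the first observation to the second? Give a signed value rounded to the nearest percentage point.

-92 percentage points

First observation: θ = 360°·13/29.5 = 158.6°, so f = 0.966.
Second observation: θ = 24.4°, f = 0.045.
Δf = 0.045 − 0.966 = -0.921, i.e. -92 pp.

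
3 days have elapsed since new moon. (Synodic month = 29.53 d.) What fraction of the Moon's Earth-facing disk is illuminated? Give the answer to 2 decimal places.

0.10

The Moon has covered 3/29.53 of its cycle, so θ ≈ 360° × 3/29.53 = 36.6°.
Illuminated fraction = (1 − cos 36.6°)/2 = (1 − 0.803)/2 ≈ 0.098.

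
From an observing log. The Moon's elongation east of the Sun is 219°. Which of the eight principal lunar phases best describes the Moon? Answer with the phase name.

waning gibbous

219° lies in the waning gibbous sector of the 8-phase cycle.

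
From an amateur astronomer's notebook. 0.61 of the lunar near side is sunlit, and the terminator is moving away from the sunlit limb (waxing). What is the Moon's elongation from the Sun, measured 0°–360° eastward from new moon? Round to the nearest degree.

103°

cos θ = 1 − 2f = -0.220, giving a principal value of 102.7°.
The Moon is waxing (0°–180°), so θ = 102.7° directly.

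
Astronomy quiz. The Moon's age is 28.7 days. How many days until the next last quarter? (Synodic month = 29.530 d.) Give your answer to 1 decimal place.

23.0 days

Last quarter occurs at elongation 270°, i.e. at age 29.530 × 270/360 = 22.148 d.
Already past this cycle's last quarter; the next is at 22.148 + 29.530 = 51.678 d, so 51.678 − 28.7 = 22.978 days.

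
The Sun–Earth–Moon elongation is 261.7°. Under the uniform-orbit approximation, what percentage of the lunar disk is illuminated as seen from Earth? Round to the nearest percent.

f = (1 − cos 261.7°)/2 = (1 − (-0.144))/2 ≈ 0.572, i.e. 57%.

57%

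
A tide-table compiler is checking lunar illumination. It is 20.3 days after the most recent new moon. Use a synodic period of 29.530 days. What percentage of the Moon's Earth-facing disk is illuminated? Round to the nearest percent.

Phase angle: θ = 360°·(20.3 d)/(29.530 d) = 247.5°.
Illuminated fraction = (1 − cos 247.5°)/2 = (1 − (-0.383))/2 ≈ 0.692, so 69%.

69%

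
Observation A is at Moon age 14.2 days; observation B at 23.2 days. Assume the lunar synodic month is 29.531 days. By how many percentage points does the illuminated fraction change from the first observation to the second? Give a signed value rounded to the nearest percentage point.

-61 percentage points

First observation: θ = 360°·14.2/29.531 = 173.1°, so f = 0.996.
Second observation: θ = 282.8°, f = 0.389.
Δf = 0.389 − 0.996 = -0.607, i.e. -61 pp.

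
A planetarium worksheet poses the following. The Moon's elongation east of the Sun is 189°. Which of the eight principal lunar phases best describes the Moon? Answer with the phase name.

The full moon sector spans roughly 158°–202°; 189° falls inside it.

full moon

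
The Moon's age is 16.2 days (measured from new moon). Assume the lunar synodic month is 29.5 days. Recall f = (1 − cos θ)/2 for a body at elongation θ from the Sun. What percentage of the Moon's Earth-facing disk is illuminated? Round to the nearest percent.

The Moon has covered 16.2/29.5 of its cycle, so θ ≈ 360° × 16.2/29.5 = 197.7°.
With cos θ = (-0.953), the lit fraction is (1 − (-0.953))/2 ≈ 0.976, so 98%.

98%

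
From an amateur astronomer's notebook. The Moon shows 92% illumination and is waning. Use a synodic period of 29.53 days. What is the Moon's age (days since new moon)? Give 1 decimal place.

17.5 days

From f = (1 − cos θ)/2: cos θ = 1 − 2×0.92 = -0.840; arccos → 147.1°.
Waning ⇒ past full, so θ = 360° − 147.1° = 212.9°.
At 360°/29.53 d per day, 212.9° corresponds to 17.46 days.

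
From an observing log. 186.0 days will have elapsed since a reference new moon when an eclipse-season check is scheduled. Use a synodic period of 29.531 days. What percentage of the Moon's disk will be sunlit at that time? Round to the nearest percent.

65%

186.0 d spans 6 complete synodic months (6 × 29.531 = 177.19 d) plus 8.81 d.
Phase angle: θ = 360°·(8.81 d)/(29.531 d) = 107.4°.
Illuminated fraction = (1 − cos 107.4°)/2 = (1 − (-0.300))/2 ≈ 0.650, so 65%.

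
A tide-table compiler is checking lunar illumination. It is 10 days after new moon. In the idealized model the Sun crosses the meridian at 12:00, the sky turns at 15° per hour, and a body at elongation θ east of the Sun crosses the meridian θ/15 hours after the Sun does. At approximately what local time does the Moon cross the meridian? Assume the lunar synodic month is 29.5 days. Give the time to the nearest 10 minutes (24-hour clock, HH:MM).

20:10

The Moon has covered 10/29.5 of its cycle, so θ ≈ 360° × 10/29.5 = 122.0°.
At 15° of sky rotation per hour, 122.0° corresponds to a 8.14 h lag.
12:00 + 8.136 h ≈ 20:08 → 20:10 to the nearest ten minutes.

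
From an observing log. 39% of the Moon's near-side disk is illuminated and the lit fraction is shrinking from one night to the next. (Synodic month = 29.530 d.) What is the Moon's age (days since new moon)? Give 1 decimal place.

cos θ = 1 − 2f = 0.220, giving a principal value of 77.3°.
A waning Moon lies in 180°–360°, so θ = 360° − 77.3° = 282.7°.
At 360°/29.530 d per day, 282.7° corresponds to 23.19 days.

23.2 days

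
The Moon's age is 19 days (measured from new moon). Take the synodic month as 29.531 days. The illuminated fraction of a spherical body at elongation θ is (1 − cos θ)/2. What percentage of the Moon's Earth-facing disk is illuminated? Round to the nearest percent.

81%

The Moon has covered 19/29.531 of its cycle, so θ ≈ 360° × 19/29.531 = 231.6°.
cos 231.6° = (-0.621), so f = (1 − (-0.621))/2 = 0.810, so 81%.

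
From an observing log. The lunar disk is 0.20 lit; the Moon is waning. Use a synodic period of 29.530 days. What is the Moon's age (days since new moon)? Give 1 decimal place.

Invert f = (1 − cos θ)/2 to get cos θ = 1 − 2(0.20) = 0.600, hence θ₀ = arccos 0.600 = 53.1°.
A waning Moon lies in 180°–360°, so θ = 360° − 53.1° = 306.9°.
At 360°/29.530 d per day, 306.9° corresponds to 25.17 days.

25.2 days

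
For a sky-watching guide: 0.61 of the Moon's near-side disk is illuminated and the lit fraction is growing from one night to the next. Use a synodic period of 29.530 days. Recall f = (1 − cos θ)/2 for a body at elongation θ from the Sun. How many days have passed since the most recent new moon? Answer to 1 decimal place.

cos θ = 1 − 2f = -0.220, giving a principal value of 102.7°.
Before full moon the principal value applies: θ = 102.7°.
At 360°/29.530 d per day, 102.7° corresponds to 8.42 days.

8.4 days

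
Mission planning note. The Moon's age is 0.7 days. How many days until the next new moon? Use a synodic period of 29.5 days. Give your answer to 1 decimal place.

The next new moon completes the synodic month: 29.5 − 0.7 = 28.800 days.

28.8 days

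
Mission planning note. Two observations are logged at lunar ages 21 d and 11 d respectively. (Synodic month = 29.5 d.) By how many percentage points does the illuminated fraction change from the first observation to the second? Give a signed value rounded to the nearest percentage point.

+23 pp

First observation: θ = 360°·21/29.5 = 256.3°, so f = 0.619.
Second observation: θ = 134.2°, f = 0.849.
Δf = 0.849 − 0.619 = +0.230, i.e. +23 pp.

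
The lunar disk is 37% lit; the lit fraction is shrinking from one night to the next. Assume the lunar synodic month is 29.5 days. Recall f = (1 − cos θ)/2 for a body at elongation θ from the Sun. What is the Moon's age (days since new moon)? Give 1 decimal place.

23.4 days

From f = (1 − cos θ)/2: cos θ = 1 − 2×0.37 = 0.260; arccos → 74.9°.
Since the Moon is past full (waning), take the reflex angle: θ = 360° − 74.9° = 285.1°.
At 360°/29.5 d per day, 285.1° corresponds to 23.36 days.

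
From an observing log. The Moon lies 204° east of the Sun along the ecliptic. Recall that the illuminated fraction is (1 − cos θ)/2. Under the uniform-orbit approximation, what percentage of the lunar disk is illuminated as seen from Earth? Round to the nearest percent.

96%

cos 204° = (-0.914), so f = (1 − (-0.914))/2 = 0.957, i.e. 96%.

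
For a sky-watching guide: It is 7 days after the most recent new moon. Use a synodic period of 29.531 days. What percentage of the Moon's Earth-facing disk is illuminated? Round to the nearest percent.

46%

Elongation θ = 360° × 7/29.531 ≈ 85.3°.
Illuminated fraction = (1 − cos 85.3°)/2 = (1 − 0.081)/2 ≈ 0.459, so 46%.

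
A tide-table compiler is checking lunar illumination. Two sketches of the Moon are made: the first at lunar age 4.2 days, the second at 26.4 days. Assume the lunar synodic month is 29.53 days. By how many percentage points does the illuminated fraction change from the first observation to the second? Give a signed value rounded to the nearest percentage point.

-8 percentage points

θ₁ = 360° × 4.2/29.53 = 51.2°, f₁ = (1 − cos θ₁)/2 = 0.187.
θ₂ = 360° × 26.4/29.53 = 321.8°, f₂ = (1 − cos θ₂)/2 = 0.107.
Change = f₂ − f₁ = -0.080 → -8 percentage points.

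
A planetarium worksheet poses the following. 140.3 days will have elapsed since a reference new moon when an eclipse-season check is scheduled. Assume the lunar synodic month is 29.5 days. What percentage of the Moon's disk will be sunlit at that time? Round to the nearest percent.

48%

140.3/29.5 = 4.756 lunations, so 4 complete cycles and 22.30 d into the next.
Elongation θ = 360° × 22.30/29.5 ≈ 272.1°.
Illuminated fraction = (1 − cos 272.1°)/2 = (1 − 0.037)/2 ≈ 0.481, so 48%.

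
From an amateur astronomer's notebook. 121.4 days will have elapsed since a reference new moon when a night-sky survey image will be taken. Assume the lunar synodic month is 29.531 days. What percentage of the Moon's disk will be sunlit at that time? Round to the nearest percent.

121.4/29.531 = 4.111 lunations, so 4 complete cycles and 3.28 d into the next.
Elongation θ = 360° × 3.28/29.531 ≈ 39.9°.
cos 39.9° = 0.767, so f = (1 − 0.767)/2 = 0.117, so 12%.

12%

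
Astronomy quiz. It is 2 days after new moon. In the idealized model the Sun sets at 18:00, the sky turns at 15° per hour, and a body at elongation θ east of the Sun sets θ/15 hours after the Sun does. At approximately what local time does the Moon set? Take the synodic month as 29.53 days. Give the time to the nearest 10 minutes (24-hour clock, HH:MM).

19:40

The Moon has covered 2/29.53 of its cycle, so θ ≈ 360° × 2/29.53 = 24.4°.
At 15° of sky rotation per hour, 24.4° corresponds to a 1.63 h lag.
18:00 + 1.625 h ≈ 19:38 → 19:40 to the nearest ten minutes.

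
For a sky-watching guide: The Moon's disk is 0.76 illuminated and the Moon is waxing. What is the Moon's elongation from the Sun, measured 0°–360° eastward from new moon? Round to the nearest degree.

Invert f = (1 − cos θ)/2 to get cos θ = 1 − 2(0.76) = -0.520, hence θ₀ = arccos -0.520 = 121.3°.
The Moon is waxing (0°–180°), so θ = 121.3° directly.

121°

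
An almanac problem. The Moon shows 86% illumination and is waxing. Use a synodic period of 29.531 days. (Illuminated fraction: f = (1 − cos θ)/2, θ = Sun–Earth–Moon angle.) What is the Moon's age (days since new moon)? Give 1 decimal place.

11.2 days

Invert f = (1 − cos θ)/2 to get cos θ = 1 − 2(0.86) = -0.720, hence θ₀ = arccos -0.720 = 136.1°.
Waxing ⇒ before full, so θ = 136.1°.
Age = 29.531 × 136.1°/360° ≈ 11.16 days.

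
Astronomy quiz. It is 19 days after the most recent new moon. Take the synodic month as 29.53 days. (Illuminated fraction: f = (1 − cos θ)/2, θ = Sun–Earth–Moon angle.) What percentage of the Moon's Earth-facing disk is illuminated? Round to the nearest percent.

Phase angle: θ = 360°·(19 d)/(29.53 d) = 231.6°.
With cos θ = (-0.621), the lit fraction is (1 − (-0.621))/2 ≈ 0.810, so 81%.

81%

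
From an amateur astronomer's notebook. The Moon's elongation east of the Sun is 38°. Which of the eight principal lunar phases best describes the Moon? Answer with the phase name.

38° lies in the waxing crescent sector of the 8-phase cycle.

waxing crescent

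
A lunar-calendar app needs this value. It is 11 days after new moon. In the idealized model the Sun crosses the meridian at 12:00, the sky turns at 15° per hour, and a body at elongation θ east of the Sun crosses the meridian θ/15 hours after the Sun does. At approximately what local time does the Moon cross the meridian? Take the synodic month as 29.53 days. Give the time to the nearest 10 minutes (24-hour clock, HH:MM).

21:00

Phase angle: θ = 360°·(11 d)/(29.53 d) = 134.1°.
The Moon trails the Sun by θ/15 = 134.1/15 ≈ 8.94 hours.
12:00 + 8.940 h ≈ 20:56 → 21:00 to the nearest ten minutes.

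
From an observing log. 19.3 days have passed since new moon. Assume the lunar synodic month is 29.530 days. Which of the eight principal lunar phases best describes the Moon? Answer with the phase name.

θ ≈ 360° × 19.3/29.530 = 235°, which falls in the waning gibbous sector.

waning gibbous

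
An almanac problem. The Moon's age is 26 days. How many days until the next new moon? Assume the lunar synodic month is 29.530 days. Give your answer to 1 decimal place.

One full lunation from the last new moon is 29.530 d; remaining = 29.530 − 26 = 3.530 d.

3.5 days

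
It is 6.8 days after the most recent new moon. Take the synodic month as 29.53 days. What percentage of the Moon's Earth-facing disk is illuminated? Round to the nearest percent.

Elongation θ = 360° × 6.8/29.53 ≈ 82.9°.
Illuminated fraction = (1 − cos 82.9°)/2 = (1 − 0.124)/2 ≈ 0.438, so 44%.

44%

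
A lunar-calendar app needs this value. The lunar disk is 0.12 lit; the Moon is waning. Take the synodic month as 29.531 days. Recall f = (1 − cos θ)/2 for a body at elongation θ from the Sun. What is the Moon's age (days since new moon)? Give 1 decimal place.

26.2 days

From f = (1 − cos θ)/2: cos θ = 1 − 2×0.12 = 0.760; arccos → 40.5°.
A waning Moon lies in 180°–360°, so θ = 360° − 40.5° = 319.5°.
That fraction of the synodic month is 319.5/360 × 29.531 d ≈ 26.21 d.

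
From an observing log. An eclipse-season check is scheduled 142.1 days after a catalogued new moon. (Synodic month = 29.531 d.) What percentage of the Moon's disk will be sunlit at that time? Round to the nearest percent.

31%

142.1/29.531 = 4.812 lunations, so 4 complete cycles and 23.98 d into the next.
Elongation θ = 360° × 23.98/29.531 ≈ 292.3°.
cos 292.3° = 0.379, so f = (1 − 0.379)/2 = 0.310, so 31%.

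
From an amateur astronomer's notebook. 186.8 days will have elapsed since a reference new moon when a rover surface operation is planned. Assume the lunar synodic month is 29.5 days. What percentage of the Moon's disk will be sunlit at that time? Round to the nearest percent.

Reduce mod P: 186.8 − 6×29.5 = 9.80 d into the current lunation.
Phase angle: θ = 360°·(9.80 d)/(29.5 d) = 119.6°.
cos 119.6° = (-0.494), so f = (1 − (-0.494))/2 = 0.747, so 75%.

75%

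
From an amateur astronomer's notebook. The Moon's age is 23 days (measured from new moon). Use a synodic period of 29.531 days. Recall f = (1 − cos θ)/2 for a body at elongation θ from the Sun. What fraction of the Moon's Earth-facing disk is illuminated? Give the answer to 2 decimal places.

Elongation θ = 360° × 23/29.531 ≈ 280.4°.
cos 280.4° = 0.180, so f = (1 − 0.180)/2 = 0.410.

0.41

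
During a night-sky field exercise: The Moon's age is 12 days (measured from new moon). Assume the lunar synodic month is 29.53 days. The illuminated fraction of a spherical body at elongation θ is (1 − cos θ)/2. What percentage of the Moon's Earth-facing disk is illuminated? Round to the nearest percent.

92%

Phase angle: θ = 360°·(12 d)/(29.53 d) = 146.3°.
Illuminated fraction = (1 − cos 146.3°)/2 = (1 − (-0.832))/2 ≈ 0.916, so 92%.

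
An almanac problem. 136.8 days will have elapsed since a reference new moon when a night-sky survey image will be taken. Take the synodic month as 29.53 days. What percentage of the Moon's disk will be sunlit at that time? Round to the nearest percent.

136.8 d spans 4 complete synodic months (4 × 29.53 = 118.12 d) plus 18.68 d.
Phase angle: θ = 360°·(18.68 d)/(29.53 d) = 227.7°.
With cos θ = (-0.673), the lit fraction is (1 − (-0.673))/2 ≈ 0.836, so 84%.

84%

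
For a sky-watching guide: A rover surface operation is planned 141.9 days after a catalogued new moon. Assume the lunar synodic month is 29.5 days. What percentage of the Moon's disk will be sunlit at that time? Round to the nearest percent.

32%

Reduce mod P: 141.9 − 4×29.5 = 23.90 d into the current lunation.
Elongation θ = 360° × 23.90/29.5 ≈ 291.7°.
cos 291.7° = 0.369, so f = (1 − 0.369)/2 = 0.315, so 32%.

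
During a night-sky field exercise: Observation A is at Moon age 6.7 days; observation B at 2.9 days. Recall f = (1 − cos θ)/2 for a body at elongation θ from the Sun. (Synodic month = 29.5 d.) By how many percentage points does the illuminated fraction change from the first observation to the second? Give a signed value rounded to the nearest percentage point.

θ₁ = 360° × 6.7/29.5 = 81.8°, f₁ = (1 − cos θ₁)/2 = 0.428.
θ₂ = 360° × 2.9/29.5 = 35.4°, f₂ = (1 − cos θ₂)/2 = 0.092.
Change = f₂ − f₁ = -0.336 → -34 percentage points.

-34 pp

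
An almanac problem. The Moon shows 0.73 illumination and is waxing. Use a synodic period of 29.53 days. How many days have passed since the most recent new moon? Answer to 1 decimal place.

cos θ = 1 − 2f = -0.460, giving a principal value of 117.4°.
Waxing ⇒ before full, so θ = 117.4°.
That fraction of the synodic month is 117.4/360 × 29.53 d ≈ 9.63 d.

9.6 days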